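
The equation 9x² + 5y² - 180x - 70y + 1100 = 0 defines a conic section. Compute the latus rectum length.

10/3

Group: 9(x² - 20x) + 5(y² - 14y) = -1100
Completing the square gives 9(x - 10)² + 5(y - 7)² = -1100 + 900 + 245 = 45.
Dividing both sides by 45: (x - 10)²/5 + (y - 7)²/9 = 1
Ellipse, center (10, 7), major axis vertical; a² = 9, b² = 5.
Latus rectum length = 2b²/a = 2·5/3 = 10/3.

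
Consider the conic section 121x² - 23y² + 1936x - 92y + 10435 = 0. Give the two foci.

Group the x- and y-terms: 121(x² + 16x) -23(y² + 4y) = -10435
Complete the square: 121(x + 8)² -23(y + 2)² = -10435 + 7744 - 92 = -2783
Dividing both sides by -2783: (y + 2)²/121 - (x + 8)²/23 = 1
Hyperbola, center (-8, -2), transverse axis vertical; a² = 121, b² = 23.
c² = a² + b² = 121 + 23 = 144, so c = 12.
Foci lie on the vertical axis through the center: (h, k ± c).

(-8, -14) and (-8, 10)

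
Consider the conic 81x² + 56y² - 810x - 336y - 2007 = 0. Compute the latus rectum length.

112/9

Group: 81(x² - 10x) + 56(y² - 6y) = 2007
Completing the square gives 81(x - 5)² + 56(y - 3)² = 2007 + 2025 + 504 = 4536.
Divide through by 4536 to get (x - 5)²/56 + (y - 3)²/81 = 1.
Ellipse, center (5, 3), major axis vertical; a² = 81, b² = 56.
Latus rectum length = 2b²/a = 2·56/9 = 112/9.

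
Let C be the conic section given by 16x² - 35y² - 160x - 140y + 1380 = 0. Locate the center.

(5, -2)

Collect terms: 16(x² - 10x) -35(y² + 4y) = -1380
16(x - 5)² -35(y + 2)² = -1380 + 400 - 140 = -1120
Dividing both sides by -1120: (y + 2)²/32 - (x - 5)²/70 = 1
Hyperbola with center (5, -2).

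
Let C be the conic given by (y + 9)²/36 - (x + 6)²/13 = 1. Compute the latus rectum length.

Center (-6, -9). The positive term is the y-term, so the transverse axis is vertical; a² = 36, b² = 13.
Latus rectum length = 2b²/a = 2·13/6 = 13/3.

13/3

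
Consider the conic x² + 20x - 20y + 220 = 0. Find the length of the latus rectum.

20

Only x is squared. Complete the square in x: (x + 10)² = 20(y - 6).
Vertex (-10, 6); 4p = 20 so p = 5. Opens up.
Latus rectum length = |4p| = 20.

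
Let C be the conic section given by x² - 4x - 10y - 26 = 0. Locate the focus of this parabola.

Only x is squared. Complete the square in x: (x - 2)² = 10(y + 3).
Vertex (2, -3); 4p = 10 so p = 5/2. Opens up.
Focus is p units from the vertex along the axis: (h, k + p).

(2, -1/2)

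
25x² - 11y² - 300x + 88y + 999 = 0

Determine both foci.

(6, -2) and (6, 10)

Collect terms: 25(x² - 12x) -11(y² - 8y) = -999
25(x - 6)² -11(y - 4)² = -999 + 900 - 176 = -275
Divide by -275: (y - 4)²/25 - (x - 6)²/11 = 1
Hyperbola, center (6, 4), transverse axis vertical; a² = 25, b² = 11.
c² = a² + b² = 25 + 11 = 36, so c = 6.
Foci lie on the vertical axis through the center: (h, k ± c).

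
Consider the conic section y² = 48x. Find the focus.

(12, 0)

Vertex (0, 0); 4p = 48 so p = 12. Opens right.
Focus is p units from the vertex along the axis: (h + p, k).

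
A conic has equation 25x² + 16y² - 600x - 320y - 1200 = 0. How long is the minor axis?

32

Group: 25(x² - 24x) + 16(y² - 20y) = 1200
Completing the square gives 25(x - 12)² + 16(y - 10)² = 1200 + 3600 + 1600 = 6400.
Divide by 6400: (x - 12)²/256 + (y - 10)²/400 = 1
Ellipse, center (12, 10), major axis vertical; a² = 400, b² = 256.
b² = 256 so b = 16; the minor axis has length 2b = 32.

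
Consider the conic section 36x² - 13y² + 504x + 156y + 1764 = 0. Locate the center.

(-7, 6)

Rearranging, 36(x² + 14x) -13(y² - 12y) = -1764.
Completing the square gives 36(x + 7)² -13(y - 6)² = -1764 + 1764 - 468 = -468.
Dividing both sides by -468: (y - 6)²/36 - (x + 7)²/13 = 1
Hyperbola with center (-7, 6).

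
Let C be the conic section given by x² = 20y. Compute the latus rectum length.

Vertex (0, 0); 4p = 20 so p = 5. Opens up.
Latus rectum length = |4p| = 20.

20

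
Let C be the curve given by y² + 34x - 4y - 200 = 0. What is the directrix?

x = 29/2

Only y is squared. Complete the square in y: (y - 2)² = -34(x - 6).
Vertex (6, 2); 4p = -34 so p = -17/2. Opens left.
Directrix is the vertical line x = h − p = 6 − (-17/2) = 29/2.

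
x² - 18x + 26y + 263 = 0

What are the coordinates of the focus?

Only x is squared. Complete the square in x: (x - 9)² = -26(y + 7).
Vertex (9, -7); 4p = -26 so p = -13/2. Opens down.
Focus is p units from the vertex along the axis: (h, k + p).

(9, -27/2)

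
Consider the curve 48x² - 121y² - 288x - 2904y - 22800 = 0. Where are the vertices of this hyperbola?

(-8, -12) and (14, -12)

Collect terms: 48(x² - 6x) -121(y² + 24y) = 22800
Complete the square: 48(x - 3)² -121(y + 12)² = 22800 + 432 - 17424 = 5808
Divide by 5808: (x - 3)²/121 - (y + 12)²/48 = 1
Hyperbola, center (3, -12), transverse axis horizontal; a² = 121, b² = 48.
a = 11. Vertices at (h ± a, k).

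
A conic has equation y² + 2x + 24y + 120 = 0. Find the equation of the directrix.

Only y is squared. Complete the square in y: (y + 12)² = -2(x - 12).
Vertex (12, -12); 4p = -2 so p = -1/2. Opens left.
Directrix is the vertical line x = h − p = 12 − (-1/2) = 25/2.

x = 25/2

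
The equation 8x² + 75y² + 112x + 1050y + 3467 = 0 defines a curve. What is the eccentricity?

e = √201/15

Group: 8(x² + 14x) + 75(y² + 14y) = -3467
Complete the square in x and y: 8(x + 7)² + 75(y + 7)² = -3467 + 392 + 3675 = 600
Divide by 600: (x + 7)²/75 + (y + 7)²/8 = 1
Ellipse, center (-7, -7), major axis horizontal; a² = 75, b² = 8.
c² = a² - b² = 67, so c = √67.
e = c/a = √67/5√3 = √201/15.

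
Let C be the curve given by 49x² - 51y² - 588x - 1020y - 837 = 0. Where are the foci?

(6, -20) and (6, 0)

Rearranging, 49(x² - 12x) -51(y² + 20y) = 837.
Complete the square in x and y: 49(x - 6)² -51(y + 10)² = 837 + 1764 - 5100 = -2499
Divide through by -2499 to get (y + 10)²/49 - (x - 6)²/51 = 1.
Hyperbola, center (6, -10), transverse axis vertical; a² = 49, b² = 51.
c² = a² + b² = 49 + 51 = 100, so c = 10.
Foci lie on the vertical axis through the center: (h, k ± c).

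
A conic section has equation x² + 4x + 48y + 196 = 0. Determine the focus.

Only x is squared. Complete the square in x: (x + 2)² = -48(y + 4).
Vertex (-2, -4); 4p = -48 so p = -12. Opens down.
Focus is p units from the vertex along the axis: (h, k + p).

(-2, -16)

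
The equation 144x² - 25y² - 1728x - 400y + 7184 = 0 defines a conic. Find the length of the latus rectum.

Rearranging, 144(x² - 12x) -25(y² + 16y) = -7184.
Completing the square gives 144(x - 6)² -25(y + 8)² = -7184 + 5184 - 1600 = -3600.
Dividing both sides by -3600: (y + 8)²/144 - (x - 6)²/25 = 1
Hyperbola, center (6, -8), transverse axis vertical; a² = 144, b² = 25.
Latus rectum length = 2b²/a = 2·25/12 = 25/6.

25/6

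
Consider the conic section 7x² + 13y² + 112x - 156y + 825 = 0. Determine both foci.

Group the x- and y-terms: 7(x² + 16x) + 13(y² - 12y) = -825
Complete the square: 7(x + 8)² + 13(y - 6)² = -825 + 448 + 468 = 91
Divide by 91: (x + 8)²/13 + (y - 6)²/7 = 1
Ellipse, center (-8, 6), major axis horizontal; a² = 13, b² = 7.
c² = a² - b² = 13 - 7 = 6, so c = √6.
Foci lie on the horizontal axis through the center: (h ± c, k).

(-8 - √6, 6) and (-8 + √6, 6)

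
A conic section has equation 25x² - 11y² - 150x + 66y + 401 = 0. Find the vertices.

(3, -2) and (3, 8)

Rearranging, 25(x² - 6x) -11(y² - 6y) = -401.
Completing the square gives 25(x - 3)² -11(y - 3)² = -401 + 225 - 99 = -275.
Divide through by -275 to get (y - 3)²/25 - (x - 3)²/11 = 1.
Hyperbola, center (3, 3), transverse axis vertical; a² = 25, b² = 11.
a = 5. Vertices at (h, k ± a).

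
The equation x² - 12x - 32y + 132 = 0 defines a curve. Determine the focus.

(6, 11)

Only x is squared. Complete the square in x: (x - 6)² = 32(y - 3).
Vertex (6, 3); 4p = 32 so p = 8. Opens up.
Focus is p units from the vertex along the axis: (h, k + p).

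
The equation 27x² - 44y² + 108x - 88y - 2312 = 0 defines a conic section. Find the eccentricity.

e = √781/22

Collect terms: 27(x² + 4x) -44(y² + 2y) = 2312
27(x + 2)² -44(y + 1)² = 2312 + 108 - 44 = 2376
Divide by 2376: (x + 2)²/88 - (y + 1)²/54 = 1
Hyperbola, center (-2, -1), transverse axis horizontal; a² = 88, b² = 54.
c² = a² + b² = 142, so c = √142.
e = c/a = √142/2√22 = √781/22.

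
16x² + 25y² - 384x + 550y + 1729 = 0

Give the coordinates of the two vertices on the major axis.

Rearranging, 16(x² - 24x) + 25(y² + 22y) = -1729.
Complete the square in x and y: 16(x - 12)² + 25(y + 11)² = -1729 + 2304 + 3025 = 3600
Divide by 3600: (x - 12)²/225 + (y + 11)²/144 = 1
Ellipse, center (12, -11), major axis horizontal; a² = 225, b² = 144.
a = 15. Vertices at (h ± a, k).

(-3, -11) and (27, -11)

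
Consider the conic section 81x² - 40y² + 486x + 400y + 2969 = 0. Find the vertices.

Group the x- and y-terms: 81(x² + 6x) -40(y² - 10y) = -2969
Complete the square: 81(x + 3)² -40(y - 5)² = -2969 + 729 - 1000 = -3240
Divide through by -3240 to get (y - 5)²/81 - (x + 3)²/40 = 1.
Hyperbola, center (-3, 5), transverse axis vertical; a² = 81, b² = 40.
a = 9. Vertices at (h, k ± a).

(-3, -4) and (-3, 14)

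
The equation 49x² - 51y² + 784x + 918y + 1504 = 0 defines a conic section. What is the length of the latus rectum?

102/7

49(x² + 16x) -51(y² - 18y) = -1504
Complete the square in x and y: 49(x + 8)² -51(y - 9)² = -1504 + 3136 - 4131 = -2499
Dividing both sides by -2499: (y - 9)²/49 - (x + 8)²/51 = 1
Hyperbola, center (-8, 9), transverse axis vertical; a² = 49, b² = 51.
Latus rectum length = 2b²/a = 2·51/7 = 102/7.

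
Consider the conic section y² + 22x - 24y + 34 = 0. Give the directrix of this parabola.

Only y is squared. Complete the square in y: (y - 12)² = -22(x - 5).
Vertex (5, 12); 4p = -22 so p = -11/2. Opens left.
Directrix is the vertical line x = h − p = 5 − (-11/2) = 21/2.

x = 21/2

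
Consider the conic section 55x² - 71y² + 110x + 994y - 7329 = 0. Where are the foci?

(-1 - 3√14, 7) and (-1 + 3√14, 7)

Group the x- and y-terms: 55(x² + 2x) -71(y² - 14y) = 7329
Complete the square: 55(x + 1)² -71(y - 7)² = 7329 + 55 - 3479 = 3905
Dividing both sides by 3905: (x + 1)²/71 - (y - 7)²/55 = 1
Hyperbola, center (-1, 7), transverse axis horizontal; a² = 71, b² = 55.
c² = a² + b² = 71 + 55 = 126, so c = 3√14.
Foci lie on the horizontal axis through the center: (h ± c, k).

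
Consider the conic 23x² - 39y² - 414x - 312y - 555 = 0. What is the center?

(9, -4)

23(x² - 18x) -39(y² + 8y) = 555
Complete the square in x and y: 23(x - 9)² -39(y + 4)² = 555 + 1863 - 624 = 1794
Divide through by 1794 to get (x - 9)²/78 - (y + 4)²/46 = 1.
Hyperbola with center (9, -4).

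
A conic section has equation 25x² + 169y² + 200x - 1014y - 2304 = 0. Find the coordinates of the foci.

(-16, 3) and (8, 3)

Rearranging, 25(x² + 8x) + 169(y² - 6y) = 2304.
Completing the square gives 25(x + 4)² + 169(y - 3)² = 2304 + 400 + 1521 = 4225.
Divide by 4225: (x + 4)²/169 + (y - 3)²/25 = 1
Ellipse, center (-4, 3), major axis horizontal; a² = 169, b² = 25.
c² = a² - b² = 169 - 25 = 144, so c = 12.
Foci lie on the horizontal axis through the center: (h ± c, k).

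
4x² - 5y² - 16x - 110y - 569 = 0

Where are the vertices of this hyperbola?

Group the x- and y-terms: 4(x² - 4x) -5(y² + 22y) = 569
Complete the square in x and y: 4(x - 2)² -5(y + 11)² = 569 + 16 - 605 = -20
Dividing both sides by -20: (y + 11)²/4 - (x - 2)²/5 = 1
Hyperbola, center (2, -11), transverse axis vertical; a² = 4, b² = 5.
a = 2. Vertices at (h, k ± a).

(2, -13) and (2, -9)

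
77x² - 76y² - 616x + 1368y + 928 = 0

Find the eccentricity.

e = 3√1309/77

Collect terms: 77(x² - 8x) -76(y² - 18y) = -928
77(x - 4)² -76(y - 9)² = -928 + 1232 - 6156 = -5852
Divide by -5852: (y - 9)²/77 - (x - 4)²/76 = 1
Hyperbola, center (4, 9), transverse axis vertical; a² = 77, b² = 76.
c² = a² + b² = 153, so c = 3√17.
e = c/a = 3√17/√77 = 3√1309/77.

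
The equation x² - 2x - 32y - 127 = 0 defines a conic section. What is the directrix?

Only x is squared. Complete the square in x: (x - 1)² = 32(y + 4).
Vertex (1, -4); 4p = 32 so p = 8. Opens up.
Directrix is the horizontal line y = k − p = -4 − (8) = -12.

y = -12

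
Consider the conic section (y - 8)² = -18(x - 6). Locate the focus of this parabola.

Vertex (6, 8); 4p = -18 so p = -9/2. Opens left.
Focus is p units from the vertex along the axis: (h + p, k).

(3/2, 8)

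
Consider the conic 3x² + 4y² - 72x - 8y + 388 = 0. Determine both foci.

(10, 1) and (14, 1)

Collect terms: 3(x² - 24x) + 4(y² - 2y) = -388
3(x - 12)² + 4(y - 1)² = -388 + 432 + 4 = 48
Divide through by 48 to get (x - 12)²/16 + (y - 1)²/12 = 1.
Ellipse, center (12, 1), major axis horizontal; a² = 16, b² = 12.
c² = a² - b² = 16 - 12 = 4, so c = 2.
Foci lie on the horizontal axis through the center: (h ± c, k).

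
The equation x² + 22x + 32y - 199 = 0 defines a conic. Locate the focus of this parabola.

Only x is squared. Complete the square in x: (x + 11)² = -32(y - 10).
Vertex (-11, 10); 4p = -32 so p = -8. Opens down.
Focus is p units from the vertex along the axis: (h, k + p).

(-11, 2)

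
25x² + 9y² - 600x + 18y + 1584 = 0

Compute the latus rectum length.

54/5

Collect terms: 25(x² - 24x) + 9(y² + 2y) = -1584
25(x - 12)² + 9(y + 1)² = -1584 + 3600 + 9 = 2025
Dividing both sides by 2025: (x - 12)²/81 + (y + 1)²/225 = 1
Ellipse, center (12, -1), major axis vertical; a² = 225, b² = 81.
Latus rectum length = 2b²/a = 2·81/15 = 54/5.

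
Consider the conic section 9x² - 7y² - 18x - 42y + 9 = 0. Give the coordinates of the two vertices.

Group: 9(x² - 2x) -7(y² + 6y) = -9
Completing the square gives 9(x - 1)² -7(y + 3)² = -9 + 9 - 63 = -63.
Divide by -63: (y + 3)²/9 - (x - 1)²/7 = 1
Hyperbola, center (1, -3), transverse axis vertical; a² = 9, b² = 7.
a = 3. Vertices at (h, k ± a).

(1, -6) and (1, 0)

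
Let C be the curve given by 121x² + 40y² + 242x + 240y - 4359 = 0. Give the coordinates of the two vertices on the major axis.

Group the x- and y-terms: 121(x² + 2x) + 40(y² + 6y) = 4359
Complete the square: 121(x + 1)² + 40(y + 3)² = 4359 + 121 + 360 = 4840
Divide through by 4840 to get (x + 1)²/40 + (y + 3)²/121 = 1.
Ellipse, center (-1, -3), major axis vertical; a² = 121, b² = 40.
a = 11. Vertices at (h, k ± a).

(-1, -14) and (-1, 8)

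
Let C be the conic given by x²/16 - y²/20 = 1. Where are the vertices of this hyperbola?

(-4, 0) and (4, 0)

Center (0, 0). The positive term is the x-term, so the transverse axis is horizontal; a² = 16, b² = 20.
a = 4. Vertices at (h ± a, k).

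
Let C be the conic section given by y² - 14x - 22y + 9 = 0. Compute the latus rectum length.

14

Only y is squared. Complete the square in y: (y - 11)² = 14(x + 8).
Vertex (-8, 11); 4p = 14 so p = 7/2. Opens right.
Latus rectum length = |4p| = 14.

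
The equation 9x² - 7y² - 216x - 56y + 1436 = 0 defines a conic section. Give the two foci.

Collect terms: 9(x² - 24x) -7(y² + 8y) = -1436
Completing the square gives 9(x - 12)² -7(y + 4)² = -1436 + 1296 - 112 = -252.
Dividing both sides by -252: (y + 4)²/36 - (x - 12)²/28 = 1
Hyperbola, center (12, -4), transverse axis vertical; a² = 36, b² = 28.
c² = a² + b² = 36 + 28 = 64, so c = 8.
Foci lie on the vertical axis through the center: (h, k ± c).

(12, -12) and (12, 4)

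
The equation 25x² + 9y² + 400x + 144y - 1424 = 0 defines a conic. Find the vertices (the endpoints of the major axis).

Group: 25(x² + 16x) + 9(y² + 16y) = 1424
Completing the square gives 25(x + 8)² + 9(y + 8)² = 1424 + 1600 + 576 = 3600.
Divide through by 3600 to get (x + 8)²/144 + (y + 8)²/400 = 1.
Ellipse, center (-8, -8), major axis vertical; a² = 400, b² = 144.
a = 20. Vertices at (h, k ± a).

(-8, -28) and (-8, 12)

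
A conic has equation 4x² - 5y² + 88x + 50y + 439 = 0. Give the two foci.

4(x² + 22x) -5(y² - 10y) = -439
4(x + 11)² -5(y - 5)² = -439 + 484 - 125 = -80
Dividing both sides by -80: (y - 5)²/16 - (x + 11)²/20 = 1
Hyperbola, center (-11, 5), transverse axis vertical; a² = 16, b² = 20.
c² = a² + b² = 16 + 20 = 36, so c = 6.
Foci lie on the vertical axis through the center: (h, k ± c).

(-11, -1) and (-11, 11)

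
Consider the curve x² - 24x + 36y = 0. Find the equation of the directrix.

y = 13

Only x is squared. Complete the square in x: (x - 12)² = -36(y - 4).
Vertex (12, 4); 4p = -36 so p = -9. Opens down.
Directrix is the horizontal line y = k − p = 4 − (-9) = 13.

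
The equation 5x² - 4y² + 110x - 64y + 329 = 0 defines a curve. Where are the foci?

(-14, -8) and (-8, -8)

Group the x- and y-terms: 5(x² + 22x) -4(y² + 16y) = -329
Complete the square in x and y: 5(x + 11)² -4(y + 8)² = -329 + 605 - 256 = 20
Divide by 20: (x + 11)²/4 - (y + 8)²/5 = 1
Hyperbola, center (-11, -8), transverse axis horizontal; a² = 4, b² = 5.
c² = a² + b² = 4 + 5 = 9, so c = 3.
Foci lie on the horizontal axis through the center: (h ± c, k).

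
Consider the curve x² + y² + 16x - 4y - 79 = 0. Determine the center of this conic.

Rearranging, (x² + 16x) + (y² - 4y) = 79.
Complete the square: (x + 8)² + (y - 2)² = 79 + 64 + 4 = 147
So (x + 8)² + (y - 2)² = 147.
Circle centered at (-8, 2) with r² = 147.

(-8, 2)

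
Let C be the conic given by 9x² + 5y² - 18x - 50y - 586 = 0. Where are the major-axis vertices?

Group the x- and y-terms: 9(x² - 2x) + 5(y² - 10y) = 586
Complete the square in x and y: 9(x - 1)² + 5(y - 5)² = 586 + 9 + 125 = 720
Divide through by 720 to get (x - 1)²/80 + (y - 5)²/144 = 1.
Ellipse, center (1, 5), major axis vertical; a² = 144, b² = 80.
a = 12. Vertices at (h, k ± a).

(1, -7) and (1, 17)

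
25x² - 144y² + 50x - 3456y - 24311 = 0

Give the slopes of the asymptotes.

Group the x- and y-terms: 25(x² + 2x) -144(y² + 24y) = 24311
Completing the square gives 25(x + 1)² -144(y + 12)² = 24311 + 25 - 20736 = 3600.
Divide by 3600: (x + 1)²/144 - (y + 12)²/25 = 1
Hyperbola, center (-1, -12), transverse axis horizontal; a² = 144, b² = 25.
For a horizontal hyperbola the asymptotes have slope ±b/a.
Here that is ±5/12.

5/12 and -5/12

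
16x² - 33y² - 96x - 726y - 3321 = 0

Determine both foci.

(3, -18) and (3, -4)

Group the x- and y-terms: 16(x² - 6x) -33(y² + 22y) = 3321
Completing the square gives 16(x - 3)² -33(y + 11)² = 3321 + 144 - 3993 = -528.
Divide through by -528 to get (y + 11)²/16 - (x - 3)²/33 = 1.
Hyperbola, center (3, -11), transverse axis vertical; a² = 16, b² = 33.
c² = a² + b² = 16 + 33 = 49, so c = 7.
Foci lie on the vertical axis through the center: (h, k ± c).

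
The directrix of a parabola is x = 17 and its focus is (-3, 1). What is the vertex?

(7, 1)

The vertex is the midpoint between the focus and the directrix along the axis of symmetry.
Axis is horizontal (directrix is vertical). Vertex x-coordinate = (-3 + 17)/2 = 7; y-coordinate = 1.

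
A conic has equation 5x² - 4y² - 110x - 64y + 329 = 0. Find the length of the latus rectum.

Group: 5(x² - 22x) -4(y² + 16y) = -329
Complete the square: 5(x - 11)² -4(y + 8)² = -329 + 605 - 256 = 20
Divide through by 20 to get (x - 11)²/4 - (y + 8)²/5 = 1.
Hyperbola, center (11, -8), transverse axis horizontal; a² = 4, b² = 5.
Latus rectum length = 2b²/a = 2·5/2 = 5.

5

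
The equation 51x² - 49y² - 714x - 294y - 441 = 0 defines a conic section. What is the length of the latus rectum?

Collect terms: 51(x² - 14x) -49(y² + 6y) = 441
Complete the square: 51(x - 7)² -49(y + 3)² = 441 + 2499 - 441 = 2499
Dividing both sides by 2499: (x - 7)²/49 - (y + 3)²/51 = 1
Hyperbola, center (7, -3), transverse axis horizontal; a² = 49, b² = 51.
Latus rectum length = 2b²/a = 2·51/7 = 102/7.

102/7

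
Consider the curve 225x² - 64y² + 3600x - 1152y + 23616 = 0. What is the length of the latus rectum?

128/15

Collect terms: 225(x² + 16x) -64(y² + 18y) = -23616
Complete the square: 225(x + 8)² -64(y + 9)² = -23616 + 14400 - 5184 = -14400
Dividing both sides by -14400: (y + 9)²/225 - (x + 8)²/64 = 1
Hyperbola, center (-8, -9), transverse axis vertical; a² = 225, b² = 64.
Latus rectum length = 2b²/a = 2·64/15 = 128/15.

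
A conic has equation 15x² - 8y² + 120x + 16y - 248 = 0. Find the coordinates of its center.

Group the x- and y-terms: 15(x² + 8x) -8(y² - 2y) = 248
Complete the square in x and y: 15(x + 4)² -8(y - 1)² = 248 + 240 - 8 = 480
Dividing both sides by 480: (x + 4)²/32 - (y - 1)²/60 = 1
Hyperbola with center (-4, 1).

(-4, 1)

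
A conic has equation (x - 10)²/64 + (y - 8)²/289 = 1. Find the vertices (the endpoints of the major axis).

(10, -9) and (10, 25)

Center (10, 8). The larger denominator 289 sits under the y-term, so the major axis is vertical; a² = 289, b² = 64.
a = 17. Vertices at (h, k ± a).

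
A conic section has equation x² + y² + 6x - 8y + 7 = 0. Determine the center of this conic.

Collect terms: (x² + 6x) + (y² - 8y) = -7
Completing the square gives (x + 3)² + (y - 4)² = -7 + 9 + 16 = 18.
So (x + 3)² + (y - 4)² = 18.
Circle centered at (-3, 4) with r² = 18.

(-3, 4)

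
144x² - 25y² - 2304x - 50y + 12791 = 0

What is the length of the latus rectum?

144(x² - 16x) -25(y² + 2y) = -12791
144(x - 8)² -25(y + 1)² = -12791 + 9216 - 25 = -3600
Dividing both sides by -3600: (y + 1)²/144 - (x - 8)²/25 = 1
Hyperbola, center (8, -1), transverse axis vertical; a² = 144, b² = 25.
Latus rectum length = 2b²/a = 2·25/12 = 25/6.

25/6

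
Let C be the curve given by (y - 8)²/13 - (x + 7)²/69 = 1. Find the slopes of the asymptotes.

Center (-7, 8). The positive term is the y-term, so the transverse axis is vertical; a² = 13, b² = 69.
For a vertical hyperbola the asymptotes have slope ±a/b.
Here that is ±√13/√69 = ±√897/69.

√897/69 and -√897/69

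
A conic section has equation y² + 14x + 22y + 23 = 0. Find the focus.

Only y is squared. Complete the square in y: (y + 11)² = -14(x - 7).
Vertex (7, -11); 4p = -14 so p = -7/2. Opens left.
Focus is p units from the vertex along the axis: (h + p, k).

(7/2, -11)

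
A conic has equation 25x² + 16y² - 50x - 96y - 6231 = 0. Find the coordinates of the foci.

(1, -9) and (1, 15)

Rearranging, 25(x² - 2x) + 16(y² - 6y) = 6231.
25(x - 1)² + 16(y - 3)² = 6231 + 25 + 144 = 6400
Divide by 6400: (x - 1)²/256 + (y - 3)²/400 = 1
Ellipse, center (1, 3), major axis vertical; a² = 400, b² = 256.
c² = a² - b² = 400 - 256 = 144, so c = 12.
Foci lie on the vertical axis through the center: (h, k ± c).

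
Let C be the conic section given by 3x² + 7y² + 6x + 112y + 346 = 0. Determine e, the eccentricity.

e = 2√7/7

Collect terms: 3(x² + 2x) + 7(y² + 16y) = -346
3(x + 1)² + 7(y + 8)² = -346 + 3 + 448 = 105
Dividing both sides by 105: (x + 1)²/35 + (y + 8)²/15 = 1
Ellipse, center (-1, -8), major axis horizontal; a² = 35, b² = 15.
c² = a² - b² = 20, so c = 2√5.
e = c/a = 2√5/√35 = 2√7/7.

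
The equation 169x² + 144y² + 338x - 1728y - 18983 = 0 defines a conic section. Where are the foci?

(-1, 1) and (-1, 11)

169(x² + 2x) + 144(y² - 12y) = 18983
Complete the square: 169(x + 1)² + 144(y - 6)² = 18983 + 169 + 5184 = 24336
Divide by 24336: (x + 1)²/144 + (y - 6)²/169 = 1
Ellipse, center (-1, 6), major axis vertical; a² = 169, b² = 144.
c² = a² - b² = 169 - 144 = 25, so c = 5.
Foci lie on the vertical axis through the center: (h, k ± c).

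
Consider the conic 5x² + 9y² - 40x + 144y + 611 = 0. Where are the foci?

5(x² - 8x) + 9(y² + 16y) = -611
Completing the square gives 5(x - 4)² + 9(y + 8)² = -611 + 80 + 576 = 45.
Divide through by 45 to get (x - 4)²/9 + (y + 8)²/5 = 1.
Ellipse, center (4, -8), major axis horizontal; a² = 9, b² = 5.
c² = a² - b² = 9 - 5 = 4, so c = 2.
Foci lie on the horizontal axis through the center: (h ± c, k).

(2, -8) and (6, -8)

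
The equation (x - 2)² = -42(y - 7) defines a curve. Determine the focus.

Vertex (2, 7); 4p = -42 so p = -21/2. Opens down.
Focus is p units from the vertex along the axis: (h, k + p).

(2, -7/2)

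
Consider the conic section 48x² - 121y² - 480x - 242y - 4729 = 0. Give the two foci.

Group: 48(x² - 10x) -121(y² + 2y) = 4729
48(x - 5)² -121(y + 1)² = 4729 + 1200 - 121 = 5808
Divide through by 5808 to get (x - 5)²/121 - (y + 1)²/48 = 1.
Hyperbola, center (5, -1), transverse axis horizontal; a² = 121, b² = 48.
c² = a² + b² = 121 + 48 = 169, so c = 13.
Foci lie on the horizontal axis through the center: (h ± c, k).

(-8, -1) and (18, -1)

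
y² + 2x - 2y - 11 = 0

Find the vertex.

Only y is squared. Complete the square in y: (y - 1)² = -2(x - 6).
Vertex (6, 1); 4p = -2 so p = -1/2. Opens left.

(6, 1)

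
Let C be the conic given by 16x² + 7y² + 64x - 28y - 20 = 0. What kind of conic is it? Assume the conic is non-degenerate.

ellipse

No xy term. Coefficients of x² and y² are A = 16, C = 7.
A and C have the same sign but A ≠ C ⇒ ellipse.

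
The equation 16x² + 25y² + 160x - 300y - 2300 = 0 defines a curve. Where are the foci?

16(x² + 10x) + 25(y² - 12y) = 2300
16(x + 5)² + 25(y - 6)² = 2300 + 400 + 900 = 3600
Divide through by 3600 to get (x + 5)²/225 + (y - 6)²/144 = 1.
Ellipse, center (-5, 6), major axis horizontal; a² = 225, b² = 144.
c² = a² - b² = 225 - 144 = 81, so c = 9.
Foci lie on the horizontal axis through the center: (h ± c, k).

(-14, 6) and (4, 6)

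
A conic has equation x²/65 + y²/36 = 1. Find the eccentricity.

Center (0, 0). The larger denominator 65 sits under the x-term, so the major axis is horizontal; a² = 65, b² = 36.
c² = a² - b² = 29, so c = √29.
e = c/a = √29/√65 = √1885/65.

e = √1885/65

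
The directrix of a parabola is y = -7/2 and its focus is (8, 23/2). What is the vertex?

The vertex is the midpoint between the focus and the directrix along the axis of symmetry.
Axis is vertical (directrix is horizontal). Vertex y-coordinate = (23/2 + (-7/2))/2 = 4; x-coordinate = 8.

(8, 4)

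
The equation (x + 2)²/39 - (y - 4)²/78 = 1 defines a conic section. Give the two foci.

(-2 - 3√13, 4) and (-2 + 3√13, 4)

Center (-2, 4). The positive term is the x-term, so the transverse axis is horizontal; a² = 39, b² = 78.
c² = a² + b² = 39 + 78 = 117, so c = 3√13.
Foci lie on the horizontal axis through the center: (h ± c, k).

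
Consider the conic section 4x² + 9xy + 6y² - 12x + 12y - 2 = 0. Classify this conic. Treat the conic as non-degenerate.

ellipse

A = 4, B = 9, C = 6.
Discriminant B² − 4AC = 9² − 4·4·6 = -15.
B² − 4AC < 0 ⇒ ellipse.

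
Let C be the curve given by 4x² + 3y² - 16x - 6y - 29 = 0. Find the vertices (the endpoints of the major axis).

Collect terms: 4(x² - 4x) + 3(y² - 2y) = 29
Complete the square in x and y: 4(x - 2)² + 3(y - 1)² = 29 + 16 + 3 = 48
Divide by 48: (x - 2)²/12 + (y - 1)²/16 = 1
Ellipse, center (2, 1), major axis vertical; a² = 16, b² = 12.
a = 4. Vertices at (h, k ± a).

(2, -3) and (2, 5)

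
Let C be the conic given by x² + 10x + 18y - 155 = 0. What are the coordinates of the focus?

(-5, 11/2)

Only x is squared. Complete the square in x: (x + 5)² = -18(y - 10).
Vertex (-5, 10); 4p = -18 so p = -9/2. Opens down.
Focus is p units from the vertex along the axis: (h, k + p).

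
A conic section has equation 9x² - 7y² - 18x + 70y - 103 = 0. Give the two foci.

(1, 1) and (1, 9)

Group the x- and y-terms: 9(x² - 2x) -7(y² - 10y) = 103
Completing the square gives 9(x - 1)² -7(y - 5)² = 103 + 9 - 175 = -63.
Divide by -63: (y - 5)²/9 - (x - 1)²/7 = 1
Hyperbola, center (1, 5), transverse axis vertical; a² = 9, b² = 7.
c² = a² + b² = 9 + 7 = 16, so c = 4.
Foci lie on the vertical axis through the center: (h, k ± c).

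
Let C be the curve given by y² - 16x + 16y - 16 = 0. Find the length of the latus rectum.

Only y is squared. Complete the square in y: (y + 8)² = 16(x + 5).
Vertex (-5, -8); 4p = 16 so p = 4. Opens right.
Latus rectum length = |4p| = 16.

16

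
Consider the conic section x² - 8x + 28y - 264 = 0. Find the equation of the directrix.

y = 17

Only x is squared. Complete the square in x: (x - 4)² = -28(y - 10).
Vertex (4, 10); 4p = -28 so p = -7. Opens down.
Directrix is the horizontal line y = k − p = 10 − (-7) = 17.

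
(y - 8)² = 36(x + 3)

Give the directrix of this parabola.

x = -12

Vertex (-3, 8); 4p = 36 so p = 9. Opens right.
Directrix is the vertical line x = h − p = -3 − (9) = -12.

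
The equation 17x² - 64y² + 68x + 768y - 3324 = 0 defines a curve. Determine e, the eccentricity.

e = 9/8

Group: 17(x² + 4x) -64(y² - 12y) = 3324
Completing the square gives 17(x + 2)² -64(y - 6)² = 3324 + 68 - 2304 = 1088.
Divide through by 1088 to get (x + 2)²/64 - (y - 6)²/17 = 1.
Hyperbola, center (-2, 6), transverse axis horizontal; a² = 64, b² = 17.
c² = a² + b² = 81, so c = 9.
e = c/a = 9/8.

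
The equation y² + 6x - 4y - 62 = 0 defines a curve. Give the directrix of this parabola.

x = 25/2

Only y is squared. Complete the square in y: (y - 2)² = -6(x - 11).
Vertex (11, 2); 4p = -6 so p = -3/2. Opens left.
Directrix is the vertical line x = h − p = 11 − (-3/2) = 25/2.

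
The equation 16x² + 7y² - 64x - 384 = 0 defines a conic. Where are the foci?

(2, -6) and (2, 6)

Group the x- and y-terms: 16(x² - 4x) + 7y² = 384
16(x - 2)² + 7y² = 384 + 64 + 0 = 448
Dividing both sides by 448: (x - 2)²/28 + y²/64 = 1
Ellipse, center (2, 0), major axis vertical; a² = 64, b² = 28.
c² = a² - b² = 64 - 28 = 36, so c = 6.
Foci lie on the vertical axis through the center: (h, k ± c).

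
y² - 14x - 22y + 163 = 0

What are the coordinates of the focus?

Only y is squared. Complete the square in y: (y - 11)² = 14(x - 3).
Vertex (3, 11); 4p = 14 so p = 7/2. Opens right.
Focus is p units from the vertex along the axis: (h + p, k).

(13/2, 11)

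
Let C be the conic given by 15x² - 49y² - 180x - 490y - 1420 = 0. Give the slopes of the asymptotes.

√15/7 and -√15/7

Group the x- and y-terms: 15(x² - 12x) -49(y² + 10y) = 1420
Completing the square gives 15(x - 6)² -49(y + 5)² = 1420 + 540 - 1225 = 735.
Divide through by 735 to get (x - 6)²/49 - (y + 5)²/15 = 1.
Hyperbola, center (6, -5), transverse axis horizontal; a² = 49, b² = 15.
For a horizontal hyperbola the asymptotes have slope ±b/a.
Here that is ±√15/7.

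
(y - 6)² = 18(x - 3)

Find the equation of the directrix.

Vertex (3, 6); 4p = 18 so p = 9/2. Opens right.
Directrix is the vertical line x = h − p = 3 − (9/2) = -3/2.

x = -3/2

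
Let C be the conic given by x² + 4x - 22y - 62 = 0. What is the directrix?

y = -17/2

Only x is squared. Complete the square in x: (x + 2)² = 22(y + 3).
Vertex (-2, -3); 4p = 22 so p = 11/2. Opens up.
Directrix is the horizontal line y = k − p = -3 − (11/2) = -17/2.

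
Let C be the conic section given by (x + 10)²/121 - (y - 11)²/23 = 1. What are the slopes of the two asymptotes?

√23/11 and -√23/11

Center (-10, 11). The positive term is the x-term, so the transverse axis is horizontal; a² = 121, b² = 23.
For a horizontal hyperbola the asymptotes have slope ±b/a.
Here that is ±√23/11.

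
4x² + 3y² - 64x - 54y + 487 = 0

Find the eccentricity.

Group the x- and y-terms: 4(x² - 16x) + 3(y² - 18y) = -487
Completing the square gives 4(x - 8)² + 3(y - 9)² = -487 + 256 + 243 = 12.
Divide by 12: (x - 8)²/3 + (y - 9)²/4 = 1
Ellipse, center (8, 9), major axis vertical; a² = 4, b² = 3.
c² = a² - b² = 1, so c = 1.
e = c/a = 1/2.

e = 1/2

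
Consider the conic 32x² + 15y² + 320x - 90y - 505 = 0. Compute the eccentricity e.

e = √34/8

Group: 32(x² + 10x) + 15(y² - 6y) = 505
32(x + 5)² + 15(y - 3)² = 505 + 800 + 135 = 1440
Dividing both sides by 1440: (x + 5)²/45 + (y - 3)²/96 = 1
Ellipse, center (-5, 3), major axis vertical; a² = 96, b² = 45.
c² = a² - b² = 51, so c = √51.
e = c/a = √51/4√6 = √34/8.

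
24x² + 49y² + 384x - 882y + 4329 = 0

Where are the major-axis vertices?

Group: 24(x² + 16x) + 49(y² - 18y) = -4329
24(x + 8)² + 49(y - 9)² = -4329 + 1536 + 3969 = 1176
Divide by 1176: (x + 8)²/49 + (y - 9)²/24 = 1
Ellipse, center (-8, 9), major axis horizontal; a² = 49, b² = 24.
a = 7. Vertices at (h ± a, k).

(-15, 9) and (-1, 9)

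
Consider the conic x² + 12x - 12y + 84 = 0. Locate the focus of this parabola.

Only x is squared. Complete the square in x: (x + 6)² = 12(y - 4).
Vertex (-6, 4); 4p = 12 so p = 3. Opens up.
Focus is p units from the vertex along the axis: (h, k + p).

(-6, 7)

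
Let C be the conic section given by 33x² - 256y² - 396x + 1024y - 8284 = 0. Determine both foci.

Collect terms: 33(x² - 12x) -256(y² - 4y) = 8284
33(x - 6)² -256(y - 2)² = 8284 + 1188 - 1024 = 8448
Divide by 8448: (x - 6)²/256 - (y - 2)²/33 = 1
Hyperbola, center (6, 2), transverse axis horizontal; a² = 256, b² = 33.
c² = a² + b² = 256 + 33 = 289, so c = 17.
Foci lie on the horizontal axis through the center: (h ± c, k).

(-11, 2) and (23, 2)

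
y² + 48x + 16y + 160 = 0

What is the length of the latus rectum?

Only y is squared. Complete the square in y: (y + 8)² = -48(x + 2).
Vertex (-2, -8); 4p = -48 so p = -12. Opens left.
Latus rectum length = |4p| = 48.

48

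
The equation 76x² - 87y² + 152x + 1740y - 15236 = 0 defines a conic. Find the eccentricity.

Collect terms: 76(x² + 2x) -87(y² - 20y) = 15236
76(x + 1)² -87(y - 10)² = 15236 + 76 - 8700 = 6612
Divide by 6612: (x + 1)²/87 - (y - 10)²/76 = 1
Hyperbola, center (-1, 10), transverse axis horizontal; a² = 87, b² = 76.
c² = a² + b² = 163, so c = √163.
e = c/a = √163/√87 = √14181/87.

e = √14181/87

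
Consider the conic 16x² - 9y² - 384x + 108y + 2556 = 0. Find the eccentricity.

e = 5/4

Group: 16(x² - 24x) -9(y² - 12y) = -2556
16(x - 12)² -9(y - 6)² = -2556 + 2304 - 324 = -576
Divide by -576: (y - 6)²/64 - (x - 12)²/36 = 1
Hyperbola, center (12, 6), transverse axis vertical; a² = 64, b² = 36.
c² = a² + b² = 100, so c = 10.
e = c/a = 10/8 = 5/4.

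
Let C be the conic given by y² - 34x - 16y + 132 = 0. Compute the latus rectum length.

34

Only y is squared. Complete the square in y: (y - 8)² = 34(x - 2).
Vertex (2, 8); 4p = 34 so p = 17/2. Opens right.
Latus rectum length = |4p| = 34.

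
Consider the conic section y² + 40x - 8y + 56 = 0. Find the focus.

(-11, 4)

Only y is squared. Complete the square in y: (y - 4)² = -40(x + 1).
Vertex (-1, 4); 4p = -40 so p = -10. Opens left.
Focus is p units from the vertex along the axis: (h + p, k).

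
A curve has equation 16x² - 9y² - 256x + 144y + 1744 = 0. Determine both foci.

(8, -7) and (8, 23)

Rearranging, 16(x² - 16x) -9(y² - 16y) = -1744.
Completing the square gives 16(x - 8)² -9(y - 8)² = -1744 + 1024 - 576 = -1296.
Divide by -1296: (y - 8)²/144 - (x - 8)²/81 = 1
Hyperbola, center (8, 8), transverse axis vertical; a² = 144, b² = 81.
c² = a² + b² = 144 + 81 = 225, so c = 15.
Foci lie on the vertical axis through the center: (h, k ± c).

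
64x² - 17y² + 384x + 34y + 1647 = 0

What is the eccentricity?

e = 9/8

Collect terms: 64(x² + 6x) -17(y² - 2y) = -1647
Complete the square in x and y: 64(x + 3)² -17(y - 1)² = -1647 + 576 - 17 = -1088
Divide through by -1088 to get (y - 1)²/64 - (x + 3)²/17 = 1.
Hyperbola, center (-3, 1), transverse axis vertical; a² = 64, b² = 17.
c² = a² + b² = 81, so c = 9.
e = c/a = 9/8.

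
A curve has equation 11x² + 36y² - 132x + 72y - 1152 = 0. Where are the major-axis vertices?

(-6, -1) and (18, -1)

Collect terms: 11(x² - 12x) + 36(y² + 2y) = 1152
11(x - 6)² + 36(y + 1)² = 1152 + 396 + 36 = 1584
Divide through by 1584 to get (x - 6)²/144 + (y + 1)²/44 = 1.
Ellipse, center (6, -1), major axis horizontal; a² = 144, b² = 44.
a = 12. Vertices at (h ± a, k).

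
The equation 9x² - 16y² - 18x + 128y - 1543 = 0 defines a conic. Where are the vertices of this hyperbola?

(-11, 4) and (13, 4)

9(x² - 2x) -16(y² - 8y) = 1543
Completing the square gives 9(x - 1)² -16(y - 4)² = 1543 + 9 - 256 = 1296.
Divide by 1296: (x - 1)²/144 - (y - 4)²/81 = 1
Hyperbola, center (1, 4), transverse axis horizontal; a² = 144, b² = 81.
a = 12. Vertices at (h ± a, k).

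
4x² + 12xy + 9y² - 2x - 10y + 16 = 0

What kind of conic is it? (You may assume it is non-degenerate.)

A = 4, B = 12, C = 9.
Discriminant B² − 4AC = 12² − 4·4·9 = 0.
B² − 4AC = 0 ⇒ parabola.

parabola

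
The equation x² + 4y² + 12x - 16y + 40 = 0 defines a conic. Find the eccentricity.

Group: (x² + 12x) + 4(y² - 4y) = -40
(x + 6)² + 4(y - 2)² = -40 + 36 + 16 = 12
Divide by 12: (x + 6)²/12 + (y - 2)²/3 = 1
Ellipse, center (-6, 2), major axis horizontal; a² = 12, b² = 3.
c² = a² - b² = 9, so c = 3.
e = c/a = 3/2√3 = √3/2.

e = √3/2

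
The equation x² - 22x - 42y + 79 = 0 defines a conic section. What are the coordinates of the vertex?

Only x is squared. Complete the square in x: (x - 11)² = 42(y + 1).
Vertex (11, -1); 4p = 42 so p = 21/2. Opens up.

(11, -1)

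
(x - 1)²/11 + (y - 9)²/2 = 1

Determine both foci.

(-2, 9) and (4, 9)

Center (1, 9). The larger denominator 11 sits under the x-term, so the major axis is horizontal; a² = 11, b² = 2.
c² = a² - b² = 11 - 2 = 9, so c = 3.
Foci lie on the horizontal axis through the center: (h ± c, k).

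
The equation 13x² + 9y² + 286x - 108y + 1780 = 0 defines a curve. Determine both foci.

13(x² + 22x) + 9(y² - 12y) = -1780
13(x + 11)² + 9(y - 6)² = -1780 + 1573 + 324 = 117
Dividing both sides by 117: (x + 11)²/9 + (y - 6)²/13 = 1
Ellipse, center (-11, 6), major axis vertical; a² = 13, b² = 9.
c² = a² - b² = 13 - 9 = 4, so c = 2.
Foci lie on the vertical axis through the center: (h, k ± c).

(-11, 4) and (-11, 8)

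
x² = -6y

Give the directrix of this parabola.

Vertex (0, 0); 4p = -6 so p = -3/2. Opens down.
Directrix is the horizontal line y = k − p = 0 − (-3/2) = 3/2.

y = 3/2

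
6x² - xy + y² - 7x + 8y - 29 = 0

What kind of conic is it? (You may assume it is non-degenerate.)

A = 6, B = -1, C = 1.
Discriminant B² − 4AC = (-1)² − 4·6·1 = -23.
B² − 4AC < 0 ⇒ ellipse.

ellipse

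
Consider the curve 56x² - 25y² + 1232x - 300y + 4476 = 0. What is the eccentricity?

Collect terms: 56(x² + 22x) -25(y² + 12y) = -4476
Complete the square: 56(x + 11)² -25(y + 6)² = -4476 + 6776 - 900 = 1400
Divide by 1400: (x + 11)²/25 - (y + 6)²/56 = 1
Hyperbola, center (-11, -6), transverse axis horizontal; a² = 25, b² = 56.
c² = a² + b² = 81, so c = 9.
e = c/a = 9/5.

e = 9/5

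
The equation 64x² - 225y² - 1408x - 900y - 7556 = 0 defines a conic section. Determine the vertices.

Group the x- and y-terms: 64(x² - 22x) -225(y² + 4y) = 7556
Completing the square gives 64(x - 11)² -225(y + 2)² = 7556 + 7744 - 900 = 14400.
Divide through by 14400 to get (x - 11)²/225 - (y + 2)²/64 = 1.
Hyperbola, center (11, -2), transverse axis horizontal; a² = 225, b² = 64.
a = 15. Vertices at (h ± a, k).

(-4, -2) and (26, -2)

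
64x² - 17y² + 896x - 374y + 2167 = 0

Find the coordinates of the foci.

Rearranging, 64(x² + 14x) -17(y² + 22y) = -2167.
64(x + 7)² -17(y + 11)² = -2167 + 3136 - 2057 = -1088
Dividing both sides by -1088: (y + 11)²/64 - (x + 7)²/17 = 1
Hyperbola, center (-7, -11), transverse axis vertical; a² = 64, b² = 17.
c² = a² + b² = 64 + 17 = 81, so c = 9.
Foci lie on the vertical axis through the center: (h, k ± c).

(-7, -20) and (-7, -2)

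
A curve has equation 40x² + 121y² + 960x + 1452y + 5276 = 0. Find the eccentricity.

e = 9/11

40(x² + 24x) + 121(y² + 12y) = -5276
Complete the square: 40(x + 12)² + 121(y + 6)² = -5276 + 5760 + 4356 = 4840
Divide by 4840: (x + 12)²/121 + (y + 6)²/40 = 1
Ellipse, center (-12, -6), major axis horizontal; a² = 121, b² = 40.
c² = a² - b² = 81, so c = 9.
e = c/a = 9/11.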